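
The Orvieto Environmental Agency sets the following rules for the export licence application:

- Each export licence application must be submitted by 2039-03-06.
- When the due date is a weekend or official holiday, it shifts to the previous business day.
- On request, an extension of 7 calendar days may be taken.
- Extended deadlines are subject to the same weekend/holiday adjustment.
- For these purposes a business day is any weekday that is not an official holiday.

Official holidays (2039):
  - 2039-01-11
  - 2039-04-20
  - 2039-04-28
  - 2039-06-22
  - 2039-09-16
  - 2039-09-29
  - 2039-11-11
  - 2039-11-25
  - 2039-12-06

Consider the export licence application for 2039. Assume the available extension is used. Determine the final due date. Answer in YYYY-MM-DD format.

2039-03-11

The stated deadline is 2039-03-06.
2039-03-06 is a Sunday; the preceding business day is 2039-03-04 (Friday).
Add the 7 calendar-day extension to 2039-03-04: 2039-03-11.
2039-03-11 falls on a Friday, which is a business day, so no adjustment is needed.
Final deadline: 2039-03-11.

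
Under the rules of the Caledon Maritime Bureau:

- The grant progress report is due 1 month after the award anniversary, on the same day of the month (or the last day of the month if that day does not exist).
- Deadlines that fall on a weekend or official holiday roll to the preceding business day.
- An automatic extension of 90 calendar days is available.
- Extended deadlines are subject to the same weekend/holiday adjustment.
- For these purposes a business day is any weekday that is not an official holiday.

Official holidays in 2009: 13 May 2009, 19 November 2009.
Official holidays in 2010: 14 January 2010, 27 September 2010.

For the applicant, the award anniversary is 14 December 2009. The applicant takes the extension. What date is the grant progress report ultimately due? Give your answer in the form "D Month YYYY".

1 month from 14 December 2009 is 14 January 2010.
14 January 2010 falls on a listed holiday. Rolling to the preceding business day gives 13 January 2010, a Wednesday.
Applying the 90-calendar-day extension: 13 January 2010 + 90 days = 13 April 2010.
Since 13 April 2010 is a Tuesday and not a holiday, the date is unchanged.
So the filing is due 13 April 2010.

13 April 2010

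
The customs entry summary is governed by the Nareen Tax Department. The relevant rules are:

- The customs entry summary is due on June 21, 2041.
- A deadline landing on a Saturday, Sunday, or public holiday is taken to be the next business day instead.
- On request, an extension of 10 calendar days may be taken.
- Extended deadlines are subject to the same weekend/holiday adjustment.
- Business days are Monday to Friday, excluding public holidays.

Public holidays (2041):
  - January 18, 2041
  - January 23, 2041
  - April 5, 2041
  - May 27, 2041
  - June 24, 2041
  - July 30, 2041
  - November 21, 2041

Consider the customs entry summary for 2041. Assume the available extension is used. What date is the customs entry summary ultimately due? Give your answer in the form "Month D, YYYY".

July 1, 2041

The statutory due date is June 21, 2041.
June 21, 2041 (Friday) is already a business day.
The 10-calendar-day extension moves the deadline from June 21, 2041 to July 1, 2041.
Since July 1, 2041 is a Monday and not a holiday, the date is unchanged.
The final due date is July 1, 2041.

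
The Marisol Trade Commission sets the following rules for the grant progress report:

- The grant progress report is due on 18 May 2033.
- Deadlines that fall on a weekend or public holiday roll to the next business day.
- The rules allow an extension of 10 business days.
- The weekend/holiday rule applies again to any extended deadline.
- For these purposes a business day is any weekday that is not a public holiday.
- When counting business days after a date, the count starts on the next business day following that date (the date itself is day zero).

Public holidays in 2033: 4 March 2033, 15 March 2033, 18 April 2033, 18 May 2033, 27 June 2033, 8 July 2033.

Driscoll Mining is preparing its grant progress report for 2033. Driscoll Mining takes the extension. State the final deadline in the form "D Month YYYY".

2 June 2033

Start from the fixed due date, 18 May 2033.
18 May 2033 is a listed holiday, so it moves to the next business day, 19 May 2033 (Thursday).
Counting 10 further business days from 19 May 2033 reaches 2 June 2033.
Since 2 June 2033 is a Thursday and not a holiday, the date is unchanged.
Final deadline: 2 June 2033.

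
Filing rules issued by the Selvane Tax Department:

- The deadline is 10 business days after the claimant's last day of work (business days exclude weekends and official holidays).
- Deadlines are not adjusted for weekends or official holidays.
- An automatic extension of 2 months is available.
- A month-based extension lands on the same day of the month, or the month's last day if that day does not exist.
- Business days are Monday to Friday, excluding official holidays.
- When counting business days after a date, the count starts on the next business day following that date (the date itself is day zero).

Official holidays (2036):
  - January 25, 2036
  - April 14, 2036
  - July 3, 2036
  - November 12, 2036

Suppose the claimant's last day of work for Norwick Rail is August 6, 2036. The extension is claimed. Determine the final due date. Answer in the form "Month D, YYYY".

October 20, 2036

Starting the day after August 6, 2036 and counting 10 business days lands on August 20, 2036.
August 20, 2036 is a Wednesday; no weekend or holiday adjustment applies.
Add 2 months to August 20, 2036: October 20, 2036.
October 20, 2036 is a Monday; no weekend or holiday adjustment applies.
Final deadline: October 20, 2036.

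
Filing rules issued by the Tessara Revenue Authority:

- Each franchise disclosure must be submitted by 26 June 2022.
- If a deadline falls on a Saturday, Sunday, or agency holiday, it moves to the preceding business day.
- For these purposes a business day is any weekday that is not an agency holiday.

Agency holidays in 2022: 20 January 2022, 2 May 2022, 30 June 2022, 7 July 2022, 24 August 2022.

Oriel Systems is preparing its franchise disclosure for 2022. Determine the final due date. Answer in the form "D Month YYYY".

24 June 2022

The statutory due date is 26 June 2022.
26 June 2022 is a Sunday, so it moves to the preceding business day, 24 June 2022 (Friday).
Deadline: 24 June 2022.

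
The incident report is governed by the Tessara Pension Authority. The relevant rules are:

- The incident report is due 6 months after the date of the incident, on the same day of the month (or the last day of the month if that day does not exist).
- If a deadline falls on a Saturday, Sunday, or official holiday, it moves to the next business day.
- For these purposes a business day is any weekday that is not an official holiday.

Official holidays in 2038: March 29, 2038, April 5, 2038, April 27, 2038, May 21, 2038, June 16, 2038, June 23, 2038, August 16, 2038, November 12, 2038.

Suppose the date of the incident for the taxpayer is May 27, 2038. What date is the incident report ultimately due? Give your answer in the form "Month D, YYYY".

6 months after May 27, 2038, on the same day of the month, is November 27, 2038.
Because November 27, 2038 is a Saturday, the deadline becomes November 29, 2038 (Monday).
The final due date is November 29, 2038.

November 29, 2038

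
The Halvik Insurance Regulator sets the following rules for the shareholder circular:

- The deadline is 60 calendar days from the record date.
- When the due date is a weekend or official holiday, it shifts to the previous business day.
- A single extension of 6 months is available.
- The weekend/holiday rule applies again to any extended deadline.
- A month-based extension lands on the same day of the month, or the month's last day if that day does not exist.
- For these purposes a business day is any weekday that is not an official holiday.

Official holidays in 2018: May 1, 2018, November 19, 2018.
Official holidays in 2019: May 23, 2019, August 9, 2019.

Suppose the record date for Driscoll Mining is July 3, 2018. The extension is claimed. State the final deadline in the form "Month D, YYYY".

60 calendar days after July 3, 2018 is September 1, 2018.
September 1, 2018 is a Saturday, so it moves to the preceding business day, August 31, 2018 (Friday).
Applying the 6 months extension: 6 months after August 31, 2018 is February 28, 2019 (day 31 does not exist in February, so the month's last day is used).
February 28, 2019 is a Thursday and not a listed holiday, so it stands.
The final due date is February 28, 2019.

February 28, 2019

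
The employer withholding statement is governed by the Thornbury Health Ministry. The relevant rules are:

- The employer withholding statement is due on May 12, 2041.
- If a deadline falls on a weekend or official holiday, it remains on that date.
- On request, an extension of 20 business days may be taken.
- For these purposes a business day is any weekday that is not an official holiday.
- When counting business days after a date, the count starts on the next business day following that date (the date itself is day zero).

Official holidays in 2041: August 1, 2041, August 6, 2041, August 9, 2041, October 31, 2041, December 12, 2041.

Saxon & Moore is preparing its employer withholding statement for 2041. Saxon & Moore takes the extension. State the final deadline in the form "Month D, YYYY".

Start from the fixed due date, May 12, 2041.
May 12, 2041 falls on a Sunday. The rules make no weekend/holiday allowance, so it remains May 12, 2041.
The 20-business-day extension runs from May 12, 2041 to June 7, 2041.
June 7, 2041 is a Friday; no weekend or holiday adjustment applies.
So the filing is due June 7, 2041.

June 7, 2041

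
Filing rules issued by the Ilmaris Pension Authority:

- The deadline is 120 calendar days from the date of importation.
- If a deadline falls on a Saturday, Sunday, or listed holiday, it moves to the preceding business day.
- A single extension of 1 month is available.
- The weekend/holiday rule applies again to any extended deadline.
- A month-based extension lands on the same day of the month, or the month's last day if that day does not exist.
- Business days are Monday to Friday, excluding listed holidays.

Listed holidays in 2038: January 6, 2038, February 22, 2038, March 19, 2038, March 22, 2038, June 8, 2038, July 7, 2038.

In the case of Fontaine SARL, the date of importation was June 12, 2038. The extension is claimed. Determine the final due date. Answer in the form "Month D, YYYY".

November 8, 2038

120 calendar days after June 12, 2038 is October 10, 2038.
Because October 10, 2038 is a Sunday, the deadline becomes October 8, 2038 (Friday).
The 1 month extension carries October 8, 2038 to November 8, 2038.
November 8, 2038 (Monday) is already a business day.
Final deadline: November 8, 2038.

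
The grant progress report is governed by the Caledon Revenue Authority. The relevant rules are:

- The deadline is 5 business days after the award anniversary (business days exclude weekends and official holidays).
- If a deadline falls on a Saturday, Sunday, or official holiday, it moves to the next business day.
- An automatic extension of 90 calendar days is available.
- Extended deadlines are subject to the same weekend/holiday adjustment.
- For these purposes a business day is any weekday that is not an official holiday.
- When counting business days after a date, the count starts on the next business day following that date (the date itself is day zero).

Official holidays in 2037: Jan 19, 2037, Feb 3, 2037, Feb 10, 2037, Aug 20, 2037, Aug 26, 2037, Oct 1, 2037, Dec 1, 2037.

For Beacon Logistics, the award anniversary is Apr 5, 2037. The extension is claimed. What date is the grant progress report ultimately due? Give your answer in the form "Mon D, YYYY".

Jul 9, 2037

5 business days after Apr 5, 2037, excluding weekends and holidays, is Apr 10, 2037.
Since Apr 10, 2037 is a Friday and not a holiday, the date is unchanged.
The 90-calendar-day extension moves the deadline from Apr 10, 2037 to Jul 9, 2037.
Jul 9, 2037 is a Thursday and not a listed holiday, so it stands.
The final due date is Jul 9, 2037.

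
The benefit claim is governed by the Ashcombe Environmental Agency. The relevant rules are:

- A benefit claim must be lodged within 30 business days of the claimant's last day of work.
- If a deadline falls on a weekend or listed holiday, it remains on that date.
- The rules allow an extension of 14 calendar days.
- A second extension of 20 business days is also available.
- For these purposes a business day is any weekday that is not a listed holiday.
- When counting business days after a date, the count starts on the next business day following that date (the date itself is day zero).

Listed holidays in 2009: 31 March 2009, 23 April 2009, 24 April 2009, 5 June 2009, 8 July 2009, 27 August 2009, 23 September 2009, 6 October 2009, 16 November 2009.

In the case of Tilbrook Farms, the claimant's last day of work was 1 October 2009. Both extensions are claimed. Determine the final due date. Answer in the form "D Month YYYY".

30 business days after 1 October 2009, excluding weekends and holidays, is 13 November 2009.
13 November 2009 is a Friday; no weekend or holiday adjustment applies.
Add the 14 calendar-day extension to 13 November 2009: 27 November 2009.
27 November 2009 is a Friday; no weekend or holiday adjustment applies.
Counting 20 further business days from 27 November 2009 reaches 25 December 2009.
25 December 2009 falls on a Friday. The rules make no weekend/holiday allowance, so it remains 25 December 2009.
Final deadline: 25 December 2009.

25 December 2009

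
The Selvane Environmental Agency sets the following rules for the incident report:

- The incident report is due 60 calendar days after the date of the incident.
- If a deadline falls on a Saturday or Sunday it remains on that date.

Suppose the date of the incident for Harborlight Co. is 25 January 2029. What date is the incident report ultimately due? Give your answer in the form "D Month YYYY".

26 March 2029

Trigger date 25 January 2029 + 60 calendar days = 26 March 2029.
No adjustment is made for weekends or holidays, so 26 March 2029 stands.
Final deadline: 26 March 2029.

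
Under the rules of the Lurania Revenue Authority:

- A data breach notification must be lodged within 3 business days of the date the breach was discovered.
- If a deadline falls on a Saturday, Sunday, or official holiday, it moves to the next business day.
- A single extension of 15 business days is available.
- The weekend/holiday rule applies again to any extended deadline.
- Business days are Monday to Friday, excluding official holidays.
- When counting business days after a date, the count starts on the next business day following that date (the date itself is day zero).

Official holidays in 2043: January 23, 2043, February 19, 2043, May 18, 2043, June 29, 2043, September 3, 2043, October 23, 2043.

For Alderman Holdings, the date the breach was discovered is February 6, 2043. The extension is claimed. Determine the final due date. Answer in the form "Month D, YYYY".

Starting the day after February 6, 2043 and counting 3 business days lands on February 11, 2043.
Since February 11, 2043 is a Wednesday and not a holiday, the date is unchanged.
Applying the 15-business-day extension: 15 business days after February 11, 2043 is March 5, 2043.
March 5, 2043 (Thursday) is already a business day.
So the filing is due March 5, 2043.

March 5, 2043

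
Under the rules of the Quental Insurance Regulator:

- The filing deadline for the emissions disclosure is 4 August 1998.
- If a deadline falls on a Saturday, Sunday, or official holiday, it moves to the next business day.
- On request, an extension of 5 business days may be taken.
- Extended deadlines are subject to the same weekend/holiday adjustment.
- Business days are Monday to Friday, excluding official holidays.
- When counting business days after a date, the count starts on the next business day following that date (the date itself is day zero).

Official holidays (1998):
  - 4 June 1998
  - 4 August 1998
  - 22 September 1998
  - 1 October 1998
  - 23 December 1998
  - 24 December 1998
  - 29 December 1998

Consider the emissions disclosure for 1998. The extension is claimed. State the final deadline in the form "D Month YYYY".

The stated deadline is 4 August 1998.
4 August 1998 is a listed holiday; the next business day is 5 August 1998 (Wednesday).
Counting 5 further business days from 5 August 1998 reaches 12 August 1998.
12 August 1998 is a Wednesday and not a listed holiday, so it stands.
Final deadline: 12 August 1998.

12 August 1998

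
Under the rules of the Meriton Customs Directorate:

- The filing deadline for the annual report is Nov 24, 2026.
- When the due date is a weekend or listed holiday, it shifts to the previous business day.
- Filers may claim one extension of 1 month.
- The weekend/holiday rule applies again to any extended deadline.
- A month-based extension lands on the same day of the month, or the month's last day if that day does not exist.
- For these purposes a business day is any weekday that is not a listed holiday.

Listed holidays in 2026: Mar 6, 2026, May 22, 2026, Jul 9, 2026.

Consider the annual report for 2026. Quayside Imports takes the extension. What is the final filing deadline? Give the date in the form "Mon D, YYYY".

Dec 24, 2026

Start from the fixed due date, Nov 24, 2026.
Since Nov 24, 2026 is a Tuesday and not a holiday, the date is unchanged.
Applying the 1 month extension: 1 month after Nov 24, 2026 is Dec 24, 2026.
Dec 24, 2026 is a Thursday and not a listed holiday, so it stands.
Deadline: Dec 24, 2026.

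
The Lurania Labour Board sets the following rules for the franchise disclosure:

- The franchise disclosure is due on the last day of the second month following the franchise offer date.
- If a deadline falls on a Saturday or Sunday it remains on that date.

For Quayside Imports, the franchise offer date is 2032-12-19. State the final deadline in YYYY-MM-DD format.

2 months after 2032-12-19 falls in February 2033; the last day of that month is 2033-02-28.
2033-02-28 is a Monday; no weekend or holiday adjustment applies.
So the filing is due 2033-02-28.

2033-02-28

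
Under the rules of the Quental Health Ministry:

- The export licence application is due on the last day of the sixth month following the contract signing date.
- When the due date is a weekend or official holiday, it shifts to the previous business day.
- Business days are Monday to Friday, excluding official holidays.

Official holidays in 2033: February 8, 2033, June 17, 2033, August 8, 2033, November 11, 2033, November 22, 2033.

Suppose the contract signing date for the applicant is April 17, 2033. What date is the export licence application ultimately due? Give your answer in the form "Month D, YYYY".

The sixth month after April 17, 2033 is October 2033, whose last day is October 31, 2033.
October 31, 2033 falls on a Monday, which is a business day, so no adjustment is needed.
Deadline: October 31, 2033.

October 31, 2033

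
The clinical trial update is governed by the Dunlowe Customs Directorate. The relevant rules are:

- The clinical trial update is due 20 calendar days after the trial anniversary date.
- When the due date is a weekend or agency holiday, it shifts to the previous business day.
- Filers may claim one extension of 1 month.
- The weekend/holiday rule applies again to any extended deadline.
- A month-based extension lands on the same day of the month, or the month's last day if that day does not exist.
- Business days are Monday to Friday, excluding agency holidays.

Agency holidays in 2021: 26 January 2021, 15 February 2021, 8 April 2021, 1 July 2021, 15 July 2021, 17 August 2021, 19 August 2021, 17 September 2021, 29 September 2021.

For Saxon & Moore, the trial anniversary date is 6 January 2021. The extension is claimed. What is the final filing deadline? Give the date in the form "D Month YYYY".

Adding 20 calendar days to 6 January 2021 gives 26 January 2021.
26 January 2021 falls on a listed holiday. Rolling to the preceding business day gives 25 January 2021, a Monday.
Add 1 month to 25 January 2021: 25 February 2021.
25 February 2021 is a Thursday and not a listed holiday, so it stands.
Final deadline: 25 February 2021.

25 February 2021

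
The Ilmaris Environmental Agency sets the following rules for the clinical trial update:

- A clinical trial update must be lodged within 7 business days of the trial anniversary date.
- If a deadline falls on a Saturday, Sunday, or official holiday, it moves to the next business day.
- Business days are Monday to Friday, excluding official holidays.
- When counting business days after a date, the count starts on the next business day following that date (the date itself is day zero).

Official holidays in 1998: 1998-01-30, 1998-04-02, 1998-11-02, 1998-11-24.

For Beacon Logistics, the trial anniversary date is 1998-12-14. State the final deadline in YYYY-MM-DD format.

1998-12-23

Counting 7 business days after 1998-12-14 (skipping weekends and listed holidays) reaches 1998-12-23.
1998-12-23 (Wednesday) is already a business day.
The final due date is 1998-12-23.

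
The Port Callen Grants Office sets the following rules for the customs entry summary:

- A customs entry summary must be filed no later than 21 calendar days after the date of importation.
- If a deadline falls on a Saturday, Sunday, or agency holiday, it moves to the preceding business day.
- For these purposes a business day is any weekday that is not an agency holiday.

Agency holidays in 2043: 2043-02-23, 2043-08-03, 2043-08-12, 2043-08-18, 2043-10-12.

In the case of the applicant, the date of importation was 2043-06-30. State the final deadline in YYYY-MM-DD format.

2043-07-21

From 2043-06-30, 21 calendar days later is 2043-07-21.
2043-07-21 (Tuesday) is already a business day.
The final due date is 2043-07-21.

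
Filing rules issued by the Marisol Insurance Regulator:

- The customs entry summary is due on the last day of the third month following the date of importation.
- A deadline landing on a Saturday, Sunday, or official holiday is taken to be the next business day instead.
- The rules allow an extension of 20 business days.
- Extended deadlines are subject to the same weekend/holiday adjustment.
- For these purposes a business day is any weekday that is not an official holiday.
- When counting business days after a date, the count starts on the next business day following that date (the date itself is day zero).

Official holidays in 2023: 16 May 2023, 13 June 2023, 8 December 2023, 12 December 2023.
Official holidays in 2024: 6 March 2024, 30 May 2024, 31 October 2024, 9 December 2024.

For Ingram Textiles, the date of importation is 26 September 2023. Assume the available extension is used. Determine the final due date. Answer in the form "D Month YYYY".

The third month after 26 September 2023 is December 2023, whose last day is 31 December 2023.
31 December 2023 is a Sunday; the next business day is 1 January 2024 (Monday).
Applying the 20-business-day extension: 20 business days after 1 January 2024 is 29 January 2024.
29 January 2024 is a Monday and not a listed holiday, so it stands.
Final deadline: 29 January 2024.

29 January 2024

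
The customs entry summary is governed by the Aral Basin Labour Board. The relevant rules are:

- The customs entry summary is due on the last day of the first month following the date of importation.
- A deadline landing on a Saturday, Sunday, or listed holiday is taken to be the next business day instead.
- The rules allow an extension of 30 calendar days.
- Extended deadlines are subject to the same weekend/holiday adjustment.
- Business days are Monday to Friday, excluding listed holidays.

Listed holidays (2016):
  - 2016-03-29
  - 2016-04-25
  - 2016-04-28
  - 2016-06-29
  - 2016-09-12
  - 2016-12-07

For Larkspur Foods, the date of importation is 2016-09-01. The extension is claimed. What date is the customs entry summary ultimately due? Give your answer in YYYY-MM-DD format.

2016-11-30

The first month after 2016-09-01 is October 2016, whose last day is 2016-10-31.
2016-10-31 is a Monday and not a listed holiday, so it stands.
Add the 30 calendar-day extension to 2016-10-31: 2016-11-30.
2016-11-30 falls on a Wednesday, which is a business day, so no adjustment is needed.
The final due date is 2016-11-30.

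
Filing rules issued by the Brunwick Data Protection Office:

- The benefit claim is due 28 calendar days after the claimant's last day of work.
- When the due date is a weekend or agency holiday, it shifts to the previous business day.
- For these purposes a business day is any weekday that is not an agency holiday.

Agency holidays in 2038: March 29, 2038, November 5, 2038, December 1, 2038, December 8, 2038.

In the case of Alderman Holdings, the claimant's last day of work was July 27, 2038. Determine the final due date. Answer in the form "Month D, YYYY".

August 24, 2038

Adding 28 calendar days to July 27, 2038 gives August 24, 2038.
Since August 24, 2038 is a Tuesday and not a holiday, the date is unchanged.
So the filing is due August 24, 2038.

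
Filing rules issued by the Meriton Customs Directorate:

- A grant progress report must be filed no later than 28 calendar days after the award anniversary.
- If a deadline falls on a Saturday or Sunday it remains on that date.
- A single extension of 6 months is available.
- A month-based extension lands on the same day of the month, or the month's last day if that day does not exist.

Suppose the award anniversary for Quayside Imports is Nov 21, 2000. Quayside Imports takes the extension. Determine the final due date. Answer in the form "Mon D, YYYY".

From Nov 21, 2000, 28 calendar days later is Dec 19, 2000.
Dec 19, 2000 is a Tuesday; no weekend or holiday adjustment applies.
Add 6 months to Dec 19, 2000: Jun 19, 2001.
Jun 19, 2001 is a Tuesday; no weekend or holiday adjustment applies.
The final due date is Jun 19, 2001.

Jun 19, 2001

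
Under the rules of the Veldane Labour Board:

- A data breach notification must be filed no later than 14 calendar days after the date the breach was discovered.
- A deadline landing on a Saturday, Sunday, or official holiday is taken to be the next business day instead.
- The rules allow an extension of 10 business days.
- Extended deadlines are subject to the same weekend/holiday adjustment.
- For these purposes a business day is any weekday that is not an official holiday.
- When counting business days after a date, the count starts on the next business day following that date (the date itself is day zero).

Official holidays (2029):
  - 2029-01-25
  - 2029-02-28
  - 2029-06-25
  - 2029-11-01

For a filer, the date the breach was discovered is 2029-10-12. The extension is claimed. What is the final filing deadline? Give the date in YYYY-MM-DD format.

2029-11-12

Adding 14 calendar days to 2029-10-12 gives 2029-10-26.
2029-10-26 falls on a Friday, which is a business day, so no adjustment is needed.
The 10-business-day extension runs from 2029-10-26 to 2029-11-12.
2029-11-12 falls on a Monday, which is a business day, so no adjustment is needed.
Final deadline: 2029-11-12.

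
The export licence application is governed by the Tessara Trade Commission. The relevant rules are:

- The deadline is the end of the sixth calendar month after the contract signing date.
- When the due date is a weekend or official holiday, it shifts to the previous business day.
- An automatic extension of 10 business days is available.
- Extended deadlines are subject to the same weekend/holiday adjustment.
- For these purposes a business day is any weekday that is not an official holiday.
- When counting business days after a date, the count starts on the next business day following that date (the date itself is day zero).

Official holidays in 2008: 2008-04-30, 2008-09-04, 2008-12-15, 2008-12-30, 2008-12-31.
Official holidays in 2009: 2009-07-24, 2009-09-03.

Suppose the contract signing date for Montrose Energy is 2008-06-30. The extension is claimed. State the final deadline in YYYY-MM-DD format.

6 months after 2008-06-30 falls in December 2008; the last day of that month is 2008-12-31.
2008-12-31 falls on a listed holiday. Rolling to the preceding business day gives 2008-12-29, a Monday.
Counting 10 further business days from 2008-12-29 reaches 2009-01-14.
2009-01-14 is a Wednesday and not a listed holiday, so it stands.
The final due date is 2009-01-14.

2009-01-14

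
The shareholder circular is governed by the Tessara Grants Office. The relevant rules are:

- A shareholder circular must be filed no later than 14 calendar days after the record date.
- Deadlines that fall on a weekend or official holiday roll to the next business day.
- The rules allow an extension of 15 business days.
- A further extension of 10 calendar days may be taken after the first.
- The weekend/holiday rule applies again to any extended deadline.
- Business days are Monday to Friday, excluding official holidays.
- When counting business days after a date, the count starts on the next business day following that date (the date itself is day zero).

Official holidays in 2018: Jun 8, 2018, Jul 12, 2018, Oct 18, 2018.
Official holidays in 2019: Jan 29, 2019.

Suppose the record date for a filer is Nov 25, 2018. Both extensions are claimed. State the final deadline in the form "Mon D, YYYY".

Trigger date Nov 25, 2018 + 14 calendar days = Dec 9, 2018.
Because Dec 9, 2018 is a Sunday, the deadline becomes Dec 10, 2018 (Monday).
Counting 15 further business days from Dec 10, 2018 reaches Dec 31, 2018.
Dec 31, 2018 is a Monday and not a listed holiday, so it stands.
The 10-calendar-day extension moves the deadline from Dec 31, 2018 to Jan 10, 2019.
Jan 10, 2019 (Thursday) is already a business day.
Deadline: Jan 10, 2019.

Jan 10, 2019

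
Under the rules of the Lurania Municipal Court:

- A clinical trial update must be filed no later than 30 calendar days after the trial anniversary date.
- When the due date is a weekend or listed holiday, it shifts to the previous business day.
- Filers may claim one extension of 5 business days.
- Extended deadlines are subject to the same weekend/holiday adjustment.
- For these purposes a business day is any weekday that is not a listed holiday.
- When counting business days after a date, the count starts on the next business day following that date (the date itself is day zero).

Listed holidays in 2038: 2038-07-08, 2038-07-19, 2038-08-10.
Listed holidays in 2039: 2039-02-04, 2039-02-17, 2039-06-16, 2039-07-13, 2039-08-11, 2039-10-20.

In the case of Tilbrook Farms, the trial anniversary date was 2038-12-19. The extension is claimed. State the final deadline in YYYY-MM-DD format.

Adding 30 calendar days to 2038-12-19 gives 2039-01-18.
2039-01-18 (Tuesday) is already a business day.
Applying the 5-business-day extension: 5 business days after 2039-01-18 is 2039-01-25.
2039-01-25 is a Tuesday and not a listed holiday, so it stands.
Deadline: 2039-01-25.

2039-01-25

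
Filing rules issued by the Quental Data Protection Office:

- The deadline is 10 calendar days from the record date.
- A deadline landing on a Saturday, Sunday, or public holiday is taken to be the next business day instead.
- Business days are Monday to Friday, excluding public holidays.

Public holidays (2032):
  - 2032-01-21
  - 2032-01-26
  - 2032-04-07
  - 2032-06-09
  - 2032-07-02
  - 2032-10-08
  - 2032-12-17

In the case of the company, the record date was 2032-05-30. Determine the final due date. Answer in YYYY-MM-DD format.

10 calendar days after 2032-05-30 is 2032-06-09.
2032-06-09 falls on a listed holiday. Rolling to the next business day gives 2032-06-10, a Thursday.
Final deadline: 2032-06-10.

2032-06-10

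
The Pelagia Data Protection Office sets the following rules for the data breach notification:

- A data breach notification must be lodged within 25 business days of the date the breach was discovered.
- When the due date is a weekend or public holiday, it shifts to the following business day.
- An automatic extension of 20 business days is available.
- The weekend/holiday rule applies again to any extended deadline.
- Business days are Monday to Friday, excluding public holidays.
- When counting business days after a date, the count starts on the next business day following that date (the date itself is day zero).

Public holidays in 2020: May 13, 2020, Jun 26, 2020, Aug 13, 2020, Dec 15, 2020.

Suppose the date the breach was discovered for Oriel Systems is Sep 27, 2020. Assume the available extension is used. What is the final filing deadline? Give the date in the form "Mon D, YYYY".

Starting the day after Sep 27, 2020 and counting 25 business days lands on Oct 30, 2020.
Oct 30, 2020 falls on a Friday, which is a business day, so no adjustment is needed.
The 20-business-day extension runs from Oct 30, 2020 to Nov 27, 2020.
Nov 27, 2020 is a Friday and not a listed holiday, so it stands.
Deadline: Nov 27, 2020.

Nov 27, 2020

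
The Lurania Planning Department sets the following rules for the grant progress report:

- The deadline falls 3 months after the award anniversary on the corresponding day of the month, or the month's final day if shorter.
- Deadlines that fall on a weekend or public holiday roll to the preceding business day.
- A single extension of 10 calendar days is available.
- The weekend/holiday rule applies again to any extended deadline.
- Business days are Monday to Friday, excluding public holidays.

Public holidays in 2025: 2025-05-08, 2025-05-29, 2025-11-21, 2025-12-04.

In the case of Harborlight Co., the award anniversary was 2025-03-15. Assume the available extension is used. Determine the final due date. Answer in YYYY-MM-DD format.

2025-06-23

3 months from 2025-03-15 is 2025-06-15.
Because 2025-06-15 is a Sunday, the deadline becomes 2025-06-13 (Friday).
Applying the 10-calendar-day extension: 2025-06-13 + 10 days = 2025-06-23.
2025-06-23 is a Monday and not a listed holiday, so it stands.
Deadline: 2025-06-23.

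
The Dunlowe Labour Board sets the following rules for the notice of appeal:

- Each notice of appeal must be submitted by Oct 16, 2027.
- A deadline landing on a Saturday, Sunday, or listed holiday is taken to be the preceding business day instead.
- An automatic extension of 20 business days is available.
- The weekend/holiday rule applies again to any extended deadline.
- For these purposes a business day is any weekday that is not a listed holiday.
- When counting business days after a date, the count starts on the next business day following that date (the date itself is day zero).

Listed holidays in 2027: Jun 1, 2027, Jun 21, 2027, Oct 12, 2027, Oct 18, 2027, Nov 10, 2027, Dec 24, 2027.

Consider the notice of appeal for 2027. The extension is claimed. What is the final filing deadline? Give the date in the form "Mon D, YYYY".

Start from the fixed due date, Oct 16, 2027.
Oct 16, 2027 falls on a Saturday. Rolling to the preceding business day gives Oct 15, 2027, a Friday.
Counting 20 further business days from Oct 15, 2027 reaches Nov 16, 2027.
Nov 16, 2027 falls on a Tuesday, which is a business day, so no adjustment is needed.
Deadline: Nov 16, 2027.

Nov 16, 2027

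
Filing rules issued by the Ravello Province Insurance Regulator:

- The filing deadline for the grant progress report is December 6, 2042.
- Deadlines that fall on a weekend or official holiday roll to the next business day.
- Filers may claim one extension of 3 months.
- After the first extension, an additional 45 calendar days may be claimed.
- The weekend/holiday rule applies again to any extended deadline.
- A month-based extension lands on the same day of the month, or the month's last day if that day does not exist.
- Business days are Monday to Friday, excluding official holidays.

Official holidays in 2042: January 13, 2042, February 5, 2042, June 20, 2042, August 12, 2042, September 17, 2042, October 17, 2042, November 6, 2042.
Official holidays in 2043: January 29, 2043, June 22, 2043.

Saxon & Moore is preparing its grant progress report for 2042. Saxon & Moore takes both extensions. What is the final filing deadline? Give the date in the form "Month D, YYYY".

The statutory due date is December 6, 2042.
December 6, 2042 falls on a Saturday. Rolling to the next business day gives December 8, 2042, a Monday.
Applying the 3 months extension: 3 months after December 8, 2042 is March 8, 2043.
March 8, 2043 is a Sunday, so it moves to the next business day, March 9, 2043 (Monday).
Add the 45 calendar-day extension to March 9, 2043: April 23, 2043.
Since April 23, 2043 is a Thursday and not a holiday, the date is unchanged.
So the filing is due April 23, 2043.

April 23, 2043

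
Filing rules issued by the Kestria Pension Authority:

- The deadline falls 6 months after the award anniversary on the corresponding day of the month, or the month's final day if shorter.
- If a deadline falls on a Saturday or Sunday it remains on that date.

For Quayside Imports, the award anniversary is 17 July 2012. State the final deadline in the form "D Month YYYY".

17 January 2013

Moving 6 months forward from 17 July 2012 on the corresponding day gives 17 January 2013.
17 January 2013 falls on a Thursday. The rules make no weekend/holiday allowance, so it remains 17 January 2013.
So the filing is due 17 January 2013.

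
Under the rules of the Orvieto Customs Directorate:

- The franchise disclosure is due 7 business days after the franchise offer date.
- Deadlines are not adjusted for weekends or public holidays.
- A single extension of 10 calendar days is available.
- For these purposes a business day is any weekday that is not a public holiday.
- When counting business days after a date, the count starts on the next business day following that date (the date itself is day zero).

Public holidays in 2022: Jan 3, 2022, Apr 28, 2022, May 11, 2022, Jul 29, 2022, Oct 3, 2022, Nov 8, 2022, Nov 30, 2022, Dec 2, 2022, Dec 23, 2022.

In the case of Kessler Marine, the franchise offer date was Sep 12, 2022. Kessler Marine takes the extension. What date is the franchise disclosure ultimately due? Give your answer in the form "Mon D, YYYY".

Starting the day after Sep 12, 2022 and counting 7 business days lands on Sep 21, 2022.
No adjustment is made for weekends or holidays, so Sep 21, 2022 stands.
With the 10-day extension, Sep 21, 2022 becomes Oct 1, 2022.
Oct 1, 2022 is a Saturday; no weekend or holiday adjustment applies.
So the filing is due Oct 1, 2022.

Oct 1, 2022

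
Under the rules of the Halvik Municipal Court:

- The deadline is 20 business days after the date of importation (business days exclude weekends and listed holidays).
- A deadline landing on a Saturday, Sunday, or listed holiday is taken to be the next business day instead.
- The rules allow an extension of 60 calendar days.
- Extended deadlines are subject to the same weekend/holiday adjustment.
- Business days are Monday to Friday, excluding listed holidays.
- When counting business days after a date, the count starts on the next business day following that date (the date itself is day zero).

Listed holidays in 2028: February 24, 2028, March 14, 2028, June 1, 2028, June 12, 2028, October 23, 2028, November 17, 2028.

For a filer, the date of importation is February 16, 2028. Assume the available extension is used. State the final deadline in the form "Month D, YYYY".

May 16, 2028

Starting the day after February 16, 2028 and counting 20 business days lands on March 17, 2028.
March 17, 2028 falls on a Friday, which is a business day, so no adjustment is needed.
With the 60-day extension, March 17, 2028 becomes May 16, 2028.
May 16, 2028 falls on a Tuesday, which is a business day, so no adjustment is needed.
Deadline: May 16, 2028.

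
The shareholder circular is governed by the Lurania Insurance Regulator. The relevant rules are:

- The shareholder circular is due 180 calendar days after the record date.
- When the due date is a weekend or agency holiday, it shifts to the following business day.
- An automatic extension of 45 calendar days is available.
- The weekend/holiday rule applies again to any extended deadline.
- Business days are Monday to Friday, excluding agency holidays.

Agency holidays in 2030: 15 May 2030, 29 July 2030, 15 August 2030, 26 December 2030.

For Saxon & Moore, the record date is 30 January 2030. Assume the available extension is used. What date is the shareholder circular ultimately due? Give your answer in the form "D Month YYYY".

180 calendar days after 30 January 2030 is 29 July 2030.
Because 29 July 2030 is a listed holiday, the deadline becomes 30 July 2030 (Tuesday).
Add the 45 calendar-day extension to 30 July 2030: 13 September 2030.
13 September 2030 (Friday) is already a business day.
Deadline: 13 September 2030.

13 September 2030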